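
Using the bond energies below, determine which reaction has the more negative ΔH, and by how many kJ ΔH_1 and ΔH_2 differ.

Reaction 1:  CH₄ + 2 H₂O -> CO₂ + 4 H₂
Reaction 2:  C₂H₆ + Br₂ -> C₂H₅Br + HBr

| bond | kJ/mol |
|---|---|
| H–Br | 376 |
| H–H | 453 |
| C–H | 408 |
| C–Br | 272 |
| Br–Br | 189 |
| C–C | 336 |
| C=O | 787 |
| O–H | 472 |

Reaction 2, by 185 kJ

Reaction 1:
  Bonds broken (reactants):
    C–H: 4 × 408 = 1632
    O–H: 4 × 472 = 1888
    Σ(broken) = 3520 kJ
  Bonds formed (products):
    C=O: 2 × 787 = 1574
    H–H: 4 × 453 = 1812
    Σ(formed) = 3386 kJ
  ΔH_1 = 3520 − 3386 = +134 kJ
Reaction 2:
  Bonds broken (reactants):
    Br–Br: 1 × 189 = 189
    C–C: 1 × 336 = 336
    C–H: 6 × 408 = 2448
    Σ(broken) = 2973 kJ
  Bonds formed (products):
    C–Br: 1 × 272 = 272
    C–C: 1 × 336 = 336
    C–H: 5 × 408 = 2040
    H–Br: 1 × 376 = 376
    Σ(formed) = 3024 kJ
  ΔH_2 = 2973 − 3024 = −51 kJ
ΔH_1 − ΔH_2 = +185 kJ, so reaction 2 has the more negative ΔH; |ΔH_1 − ΔH_2| = 185 kJ.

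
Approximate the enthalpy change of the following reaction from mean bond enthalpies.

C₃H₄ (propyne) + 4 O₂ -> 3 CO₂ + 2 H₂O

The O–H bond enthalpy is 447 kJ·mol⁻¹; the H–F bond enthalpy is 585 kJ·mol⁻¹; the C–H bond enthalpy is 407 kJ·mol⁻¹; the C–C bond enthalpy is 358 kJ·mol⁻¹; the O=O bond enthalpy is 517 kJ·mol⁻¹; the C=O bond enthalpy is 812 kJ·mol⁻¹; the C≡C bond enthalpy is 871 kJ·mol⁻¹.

ΔH ≈ −1735 kJ

Bonds broken (reactants):
  C≡C: 1 × 871 = 871
  C–C: 1 × 358 = 358
  C–H: 4 × 407 = 1628
  O=O: 4 × 517 = 2068
  Σ(broken) = 4925 kJ
Bonds formed (products):
  C=O: 6 × 812 = 4872
  O–H: 4 × 447 = 1788
  Σ(formed) = 6660 kJ
ΔH = Σ(broken) − Σ(formed) = 4925 − 6660 = −1735 kJ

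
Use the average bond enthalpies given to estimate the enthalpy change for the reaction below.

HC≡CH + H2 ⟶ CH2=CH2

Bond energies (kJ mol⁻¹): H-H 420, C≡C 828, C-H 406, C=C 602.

ΔH ≈ −166 kJ

Bonds broken (reactants):
  C≡C: 1 × 828 = 828
  C-H: 2 × 406 = 812
  H-H: 1 × 420 = 420
  Σ(broken) = 2060 kJ
Bonds formed (products):
  C-H: 4 × 406 = 1624
  C=C: 1 × 602 = 602
  Σ(formed) = 2226 kJ
ΔH = Σ(broken) − Σ(formed) = 2060 − 2226 = −166 kJ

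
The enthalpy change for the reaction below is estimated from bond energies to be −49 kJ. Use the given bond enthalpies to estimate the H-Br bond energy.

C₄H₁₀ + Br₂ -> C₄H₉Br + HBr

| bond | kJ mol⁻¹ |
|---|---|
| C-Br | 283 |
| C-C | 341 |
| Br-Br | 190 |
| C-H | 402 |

Let D be the H-Br bond energy.
Σ(broken) = 1×190 + 3×341 + 10×402 = 5233
Σ(formed) = 1×283 + 3×341 + 9×402 + 1×D = 4924 + D
ΔH = Σ(broken) − Σ(formed) = (5233) − (4924 + D) = +309 − D
Setting this equal to −49 kJ gives D = 358 kJ/mol.

D(H-Br) ≈ 358 kJ/mol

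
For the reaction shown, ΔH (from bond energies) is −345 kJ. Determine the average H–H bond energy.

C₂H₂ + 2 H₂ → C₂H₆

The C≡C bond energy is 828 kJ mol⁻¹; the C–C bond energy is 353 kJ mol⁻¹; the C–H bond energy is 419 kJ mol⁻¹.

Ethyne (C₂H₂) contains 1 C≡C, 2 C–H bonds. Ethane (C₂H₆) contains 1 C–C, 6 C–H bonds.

D(H–H) ≈ 428 kJ/mol

Let D be the H–H bond energy.
Σ(broken) = 1×828 + 2×419 + 2×D = 1666 + 2D
Σ(formed) = 1×353 + 6×419 = 2867
ΔH = Σ(broken) − Σ(formed) = (1666 + 2D) − (2867) = −1201 + 2D
Setting this equal to −345 kJ gives 2D = 856, so D = 428 kJ/mol.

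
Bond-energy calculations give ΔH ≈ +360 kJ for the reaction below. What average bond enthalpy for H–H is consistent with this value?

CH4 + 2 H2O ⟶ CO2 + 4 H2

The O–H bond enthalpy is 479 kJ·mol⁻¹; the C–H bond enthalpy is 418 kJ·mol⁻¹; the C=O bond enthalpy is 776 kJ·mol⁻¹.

Let D be the H–H bond energy.
Σ(broken) = 4×418 + 4×479 = 3588
Σ(formed) = 2×776 + 4×D = 1552 + 4D
ΔH = Σ(broken) − Σ(formed) = (3588) − (1552 + 4D) = +2036 − 4D
Setting this equal to +360 kJ gives 4D = 1676, so D = 419 kJ/mol.

D(H–H) ≈ 419 kJ/mol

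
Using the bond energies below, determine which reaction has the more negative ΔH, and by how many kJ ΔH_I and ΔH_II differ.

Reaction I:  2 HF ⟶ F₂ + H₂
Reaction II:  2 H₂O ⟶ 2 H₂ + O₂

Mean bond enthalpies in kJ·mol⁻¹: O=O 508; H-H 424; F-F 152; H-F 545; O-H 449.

Reaction II, by 74 kJ

Reaction I:
  Bonds broken (reactants):
    H-F: 2 × 545 = 1090
    Σ(broken) = 1090 kJ
  Bonds formed (products):
    F-F: 1 × 152 = 152
    H-H: 1 × 424 = 424
    Σ(formed) = 576 kJ
  ΔH_I = 1090 − 576 = +514 kJ
Reaction II:
  Bonds broken (reactants):
    O-H: 4 × 449 = 1796
    Σ(broken) = 1796 kJ
  Bonds formed (products):
    H-H: 2 × 424 = 848
    O=O: 1 × 508 = 508
    Σ(formed) = 1356 kJ
  ΔH_II = 1796 − 1356 = +440 kJ
ΔH_I − ΔH_II = +74 kJ, so reaction II has the more negative ΔH; |ΔH_I − ΔH_II| = 74 kJ.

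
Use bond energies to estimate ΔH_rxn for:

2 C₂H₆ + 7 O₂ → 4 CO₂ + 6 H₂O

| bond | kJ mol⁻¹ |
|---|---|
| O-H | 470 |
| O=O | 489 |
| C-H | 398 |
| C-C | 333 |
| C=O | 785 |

ΔH ≈ −3055 kJ

Bonds broken (reactants):
  C-C: 2 × 333 = 666
  C-H: 12 × 398 = 4776
  O=O: 7 × 489 = 3423
  Σ(broken) = 8865 kJ
Bonds formed (products):
  C=O: 8 × 785 = 6280
  O-H: 12 × 470 = 5640
  Σ(formed) = 11920 kJ
ΔH = Σ(broken) − Σ(formed) = 8865 − 11920 = −3055 kJ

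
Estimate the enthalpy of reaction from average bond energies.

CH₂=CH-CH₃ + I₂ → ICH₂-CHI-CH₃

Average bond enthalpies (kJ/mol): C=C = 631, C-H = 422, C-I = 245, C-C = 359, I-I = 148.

ΔH ≈ −70 kJ

Bonds broken (reactants):
  C-C: 1 × 359 = 359
  C-H: 6 × 422 = 2532
  C=C: 1 × 631 = 631
  I-I: 1 × 148 = 148
  Σ(broken) = 3670 kJ
Bonds formed (products):
  C-C: 2 × 359 = 718
  C-H: 6 × 422 = 2532
  C-I: 2 × 245 = 490
  Σ(formed) = 3740 kJ
ΔH = Σ(broken) − Σ(formed) = 3670 − 3740 = −70 kJ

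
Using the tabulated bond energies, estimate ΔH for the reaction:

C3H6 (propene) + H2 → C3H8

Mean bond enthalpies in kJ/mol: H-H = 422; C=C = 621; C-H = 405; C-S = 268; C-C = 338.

Bonds broken (reactants):
  C-C: 1 × 338 = 338
  C-H: 6 × 405 = 2430
  C=C: 1 × 621 = 621
  H-H: 1 × 422 = 422
  Σ(broken) = 3811 kJ
Bonds formed (products):
  C-C: 2 × 338 = 676
  C-H: 8 × 405 = 3240
  Σ(formed) = 3916 kJ
ΔH = Σ(broken) − Σ(formed) = 3811 − 3916 = −105 kJ

ΔH ≈ −105 kJ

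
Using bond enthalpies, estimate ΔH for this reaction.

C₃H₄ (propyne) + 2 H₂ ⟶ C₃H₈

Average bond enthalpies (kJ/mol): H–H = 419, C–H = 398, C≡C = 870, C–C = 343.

Bonds broken (reactants):
  C≡C: 1 × 870 = 870
  C–C: 1 × 343 = 343
  C–H: 4 × 398 = 1592
  H–H: 2 × 419 = 838
  Σ(broken) = 3643 kJ
Bonds formed (products):
  C–C: 2 × 343 = 686
  C–H: 8 × 398 = 3184
  Σ(formed) = 3870 kJ
ΔH = Σ(broken) − Σ(formed) = 3643 − 3870 = −227 kJ

ΔH ≈ −227 kJ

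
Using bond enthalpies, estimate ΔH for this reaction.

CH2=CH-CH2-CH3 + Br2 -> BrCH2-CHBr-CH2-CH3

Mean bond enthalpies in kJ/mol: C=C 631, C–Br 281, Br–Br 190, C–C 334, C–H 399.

Bonds broken (reactants):
  Br–Br: 1 × 190 = 190
  C–C: 2 × 334 = 668
  C–H: 8 × 399 = 3192
  C=C: 1 × 631 = 631
  Σ(broken) = 4681 kJ
Bonds formed (products):
  C–Br: 2 × 281 = 562
  C–C: 3 × 334 = 1002
  C–H: 8 × 399 = 3192
  Σ(formed) = 4756 kJ
ΔH = Σ(broken) − Σ(formed) = 4681 − 4756 = −75 kJ

ΔH ≈ −75 kJ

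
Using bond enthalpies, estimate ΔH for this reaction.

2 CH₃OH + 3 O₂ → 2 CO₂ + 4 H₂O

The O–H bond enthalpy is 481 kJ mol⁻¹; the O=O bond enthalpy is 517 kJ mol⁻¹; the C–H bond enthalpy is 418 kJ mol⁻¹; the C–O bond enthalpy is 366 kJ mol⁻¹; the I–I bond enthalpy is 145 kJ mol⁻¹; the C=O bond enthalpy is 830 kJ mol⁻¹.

Bonds broken (reactants):
  C–H: 6 × 418 = 2508
  C–O: 2 × 366 = 732
  O–H: 2 × 481 = 962
  O=O: 3 × 517 = 1551
  Σ(broken) = 5753 kJ
Bonds formed (products):
  C=O: 4 × 830 = 3320
  O–H: 8 × 481 = 3848
  Σ(formed) = 7168 kJ
ΔH = Σ(broken) − Σ(formed) = 5753 − 7168 = −1415 kJ

ΔH ≈ −1415 kJ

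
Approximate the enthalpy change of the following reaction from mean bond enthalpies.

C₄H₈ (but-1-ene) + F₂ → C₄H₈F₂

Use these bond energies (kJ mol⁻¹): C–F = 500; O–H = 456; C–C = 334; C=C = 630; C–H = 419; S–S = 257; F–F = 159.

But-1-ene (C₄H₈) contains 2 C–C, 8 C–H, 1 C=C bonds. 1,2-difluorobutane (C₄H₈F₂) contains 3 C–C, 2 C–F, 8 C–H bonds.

ΔH ≈ −545 kJ

Bonds broken (reactants):
  C–C: 2 × 334 = 668
  C–H: 8 × 419 = 3352
  C=C: 1 × 630 = 630
  F–F: 1 × 159 = 159
  Σ(broken) = 4809 kJ
Bonds formed (products):
  C–C: 3 × 334 = 1002
  C–F: 2 × 500 = 1000
  C–H: 8 × 419 = 3352
  Σ(formed) = 5354 kJ
ΔH = Σ(broken) − Σ(formed) = 4809 − 5354 = −545 kJ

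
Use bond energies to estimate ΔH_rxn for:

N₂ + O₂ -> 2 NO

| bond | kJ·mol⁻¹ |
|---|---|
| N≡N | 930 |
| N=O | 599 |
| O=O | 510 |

Bonds broken (reactants):
  N≡N: 1 × 930 = 930
  O=O: 1 × 510 = 510
  Σ(broken) = 1440 kJ
Bonds formed (products):
  N=O: 2 × 599 = 1198
  Σ(formed) = 1198 kJ
ΔH = Σ(broken) − Σ(formed) = 1440 − 1198 = +242 kJ

ΔH ≈ +242 kJ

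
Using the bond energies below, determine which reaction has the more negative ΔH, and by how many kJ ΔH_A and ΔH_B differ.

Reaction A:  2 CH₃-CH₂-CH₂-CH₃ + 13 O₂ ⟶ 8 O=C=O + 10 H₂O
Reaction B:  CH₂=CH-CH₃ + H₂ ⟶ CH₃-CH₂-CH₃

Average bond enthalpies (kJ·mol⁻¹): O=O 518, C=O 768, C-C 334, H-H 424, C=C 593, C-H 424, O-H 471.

Reaction A, by 4325 kJ

Reaction A:
  Bonds broken (reactants):
    C-C: 6 × 334 = 2004
    C-H: 20 × 424 = 8480
    O=O: 13 × 518 = 6734
    Σ(broken) = 17218 kJ
  Bonds formed (products):
    C=O: 16 × 768 = 12288
    O-H: 20 × 471 = 9420
    Σ(formed) = 21708 kJ
  ΔH_A = 17218 − 21708 = −4490 kJ
Reaction B:
  Bonds broken (reactants):
    C-C: 1 × 334 = 334
    C-H: 6 × 424 = 2544
    C=C: 1 × 593 = 593
    H-H: 1 × 424 = 424
    Σ(broken) = 3895 kJ
  Bonds formed (products):
    C-C: 2 × 334 = 668
    C-H: 8 × 424 = 3392
    Σ(formed) = 4060 kJ
  ΔH_B = 3895 − 4060 = −165 kJ
ΔH_A − ΔH_B = −4325 kJ, so reaction A has the more negative ΔH; |ΔH_A − ΔH_B| = 4325 kJ.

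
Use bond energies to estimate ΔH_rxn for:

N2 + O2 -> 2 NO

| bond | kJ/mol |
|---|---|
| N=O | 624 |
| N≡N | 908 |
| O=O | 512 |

Bonds broken (reactants):
  N≡N: 1 × 908 = 908
  O=O: 1 × 512 = 512
  Σ(broken) = 1420 kJ
Bonds formed (products):
  N=O: 2 × 624 = 1248
  Σ(formed) = 1248 kJ
ΔH = Σ(broken) − Σ(formed) = 1420 − 1248 = +172 kJ

ΔH ≈ +172 kJ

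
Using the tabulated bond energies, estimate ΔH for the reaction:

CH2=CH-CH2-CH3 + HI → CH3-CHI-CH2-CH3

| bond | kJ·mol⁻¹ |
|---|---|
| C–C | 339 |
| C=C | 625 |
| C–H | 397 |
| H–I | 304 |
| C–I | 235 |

Bonds broken (reactants):
  C–C: 2 × 339 = 678
  C–H: 8 × 397 = 3176
  C=C: 1 × 625 = 625
  H–I: 1 × 304 = 304
  Σ(broken) = 4783 kJ
Bonds formed (products):
  C–C: 3 × 339 = 1017
  C–H: 9 × 397 = 3573
  C–I: 1 × 235 = 235
  Σ(formed) = 4825 kJ
ΔH = Σ(broken) − Σ(formed) = 4783 − 4825 = −42 kJ

ΔH ≈ −42 kJ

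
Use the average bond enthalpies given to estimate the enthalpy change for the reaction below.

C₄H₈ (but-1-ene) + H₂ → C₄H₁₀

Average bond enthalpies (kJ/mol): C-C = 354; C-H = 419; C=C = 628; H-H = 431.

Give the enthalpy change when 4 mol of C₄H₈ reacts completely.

ΔH = −532 kJ

Bonds broken (reactants):
  C-C: 2 × 354 = 708
  C-H: 8 × 419 = 3352
  C=C: 1 × 628 = 628
  H-H: 1 × 431 = 431
  Σ(broken) = 5119 kJ
Bonds formed (products):
  C-C: 3 × 354 = 1062
  C-H: 10 × 419 = 4190
  Σ(formed) = 5252 kJ
ΔH = Σ(broken) − Σ(formed) = 5119 − 5252 = −133 kJ
For 4× the reaction as written: 4 × (−133) = −532 kJ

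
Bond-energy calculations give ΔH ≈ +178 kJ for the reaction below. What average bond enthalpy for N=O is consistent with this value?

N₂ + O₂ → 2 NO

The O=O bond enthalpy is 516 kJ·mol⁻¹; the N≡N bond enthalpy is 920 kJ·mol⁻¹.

D(N=O) ≈ 629 kJ/mol

Let D be the N=O bond energy.
Σ(broken) = 1×920 + 1×516 = 1436
Σ(formed) = 2×D = 2D
ΔH = Σ(broken) − Σ(formed) = (1436) − (2D) = +1436 − 2D
Setting this equal to +178 kJ gives 2D = 1258, so D = 629 kJ/mol.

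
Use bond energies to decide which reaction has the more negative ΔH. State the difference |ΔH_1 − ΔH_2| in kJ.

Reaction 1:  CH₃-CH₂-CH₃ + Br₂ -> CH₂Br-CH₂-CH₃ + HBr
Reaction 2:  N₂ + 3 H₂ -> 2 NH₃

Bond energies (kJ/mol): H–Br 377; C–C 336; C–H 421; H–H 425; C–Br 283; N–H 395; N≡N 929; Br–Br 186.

Reaction 1:
  Bonds broken (reactants):
    Br–Br: 1 × 186 = 186
    C–C: 2 × 336 = 672
    C–H: 8 × 421 = 3368
    Σ(broken) = 4226 kJ
  Bonds formed (products):
    C–Br: 1 × 283 = 283
    C–C: 2 × 336 = 672
    C–H: 7 × 421 = 2947
    H–Br: 1 × 377 = 377
    Σ(formed) = 4279 kJ
  ΔH_1 = 4226 − 4279 = −53 kJ
Reaction 2:
  Bonds broken (reactants):
    H–H: 3 × 425 = 1275
    N≡N: 1 × 929 = 929
    Σ(broken) = 2204 kJ
  Bonds formed (products):
    N–H: 6 × 395 = 2370
    Σ(formed) = 2370 kJ
  ΔH_2 = 2204 − 2370 = −166 kJ
ΔH_1 − ΔH_2 = +113 kJ, so reaction 2 has the more negative ΔH; |ΔH_1 − ΔH_2| = 113 kJ.

Reaction 2, by 113 kJ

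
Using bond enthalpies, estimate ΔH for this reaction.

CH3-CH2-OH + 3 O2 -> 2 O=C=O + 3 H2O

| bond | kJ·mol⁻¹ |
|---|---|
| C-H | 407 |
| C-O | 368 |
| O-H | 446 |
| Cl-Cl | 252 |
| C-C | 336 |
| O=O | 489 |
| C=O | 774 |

ΔH ≈ −1120 kJ

Bonds broken (reactants):
  C-C: 1 × 336 = 336
  C-H: 5 × 407 = 2035
  C-O: 1 × 368 = 368
  O-H: 1 × 446 = 446
  O=O: 3 × 489 = 1467
  Σ(broken) = 4652 kJ
Bonds formed (products):
  C=O: 4 × 774 = 3096
  O-H: 6 × 446 = 2676
  Σ(formed) = 5772 kJ
ΔH = Σ(broken) − Σ(formed) = 4652 − 5772 = −1120 kJ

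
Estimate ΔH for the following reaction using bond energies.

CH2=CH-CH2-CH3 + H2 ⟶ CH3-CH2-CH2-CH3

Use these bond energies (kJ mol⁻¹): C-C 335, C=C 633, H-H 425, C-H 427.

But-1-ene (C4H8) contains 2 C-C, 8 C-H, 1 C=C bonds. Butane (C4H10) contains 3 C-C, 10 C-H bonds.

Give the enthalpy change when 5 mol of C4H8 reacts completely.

ΔH = −655 kJ

Bonds broken (reactants):
  C-C: 2 × 335 = 670
  C-H: 8 × 427 = 3416
  C=C: 1 × 633 = 633
  H-H: 1 × 425 = 425
  Σ(broken) = 5144 kJ
Bonds formed (products):
  C-C: 3 × 335 = 1005
  C-H: 10 × 427 = 4270
  Σ(formed) = 5275 kJ
ΔH = Σ(broken) − Σ(formed) = 5144 − 5275 = −131 kJ
For 5× the reaction as written: 5 × (−131) = −655 kJ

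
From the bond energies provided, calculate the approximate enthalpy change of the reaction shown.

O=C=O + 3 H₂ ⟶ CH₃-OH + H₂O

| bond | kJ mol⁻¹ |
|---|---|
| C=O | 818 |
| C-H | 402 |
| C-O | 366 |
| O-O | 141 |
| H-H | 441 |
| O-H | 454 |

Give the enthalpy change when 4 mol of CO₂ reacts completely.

Bonds broken (reactants):
  C=O: 2 × 818 = 1636
  H-H: 3 × 441 = 1323
  Σ(broken) = 2959 kJ
Bonds formed (products):
  C-H: 3 × 402 = 1206
  C-O: 1 × 366 = 366
  O-H: 3 × 454 = 1362
  Σ(formed) = 2934 kJ
ΔH = Σ(broken) − Σ(formed) = 2959 − 2934 = +25 kJ
For 4× the reaction as written: 4 × (+25) = +100 kJ

ΔH = +100 kJ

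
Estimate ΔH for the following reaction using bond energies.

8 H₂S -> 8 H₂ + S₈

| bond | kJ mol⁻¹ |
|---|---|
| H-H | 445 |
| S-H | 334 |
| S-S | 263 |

ΔH ≈ −320 kJ

Bonds broken (reactants):
  S-H: 16 × 334 = 5344
  Σ(broken) = 5344 kJ
Bonds formed (products):
  H-H: 8 × 445 = 3560
  S-S: 8 × 263 = 2104
  Σ(formed) = 5664 kJ
ΔH = Σ(broken) − Σ(formed) = 5344 − 5664 = −320 kJ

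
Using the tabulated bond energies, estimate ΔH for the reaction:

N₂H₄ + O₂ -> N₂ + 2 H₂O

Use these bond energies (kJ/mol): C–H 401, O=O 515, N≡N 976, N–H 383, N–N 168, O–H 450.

ΔH ≈ −561 kJ

Bonds broken (reactants):
  N–H: 4 × 383 = 1532
  N–N: 1 × 168 = 168
  O=O: 1 × 515 = 515
  Σ(broken) = 2215 kJ
Bonds formed (products):
  N≡N: 1 × 976 = 976
  O–H: 4 × 450 = 1800
  Σ(formed) = 2776 kJ
ΔH = Σ(broken) − Σ(formed) = 2215 − 2776 = −561 kJ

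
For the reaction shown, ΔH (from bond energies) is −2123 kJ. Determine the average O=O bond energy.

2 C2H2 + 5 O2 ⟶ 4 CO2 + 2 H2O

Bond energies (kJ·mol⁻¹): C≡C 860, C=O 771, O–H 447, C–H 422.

D(O=O) ≈ 485 kJ/mol

Let D be the O=O bond energy.
Σ(broken) = 2×860 + 4×422 + 5×D = 3408 + 5D
Σ(formed) = 8×771 + 4×447 = 7956
ΔH = Σ(broken) − Σ(formed) = (3408 + 5D) − (7956) = −4548 + 5D
Setting this equal to −2123 kJ gives 5D = 2425, so D = 485 kJ/mol.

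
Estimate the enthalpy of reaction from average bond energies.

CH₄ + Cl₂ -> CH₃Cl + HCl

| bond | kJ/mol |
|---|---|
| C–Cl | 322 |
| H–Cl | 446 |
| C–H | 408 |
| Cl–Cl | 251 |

Bonds broken (reactants):
  C–H: 4 × 408 = 1632
  Cl–Cl: 1 × 251 = 251
  Σ(broken) = 1883 kJ
Bonds formed (products):
  C–Cl: 1 × 322 = 322
  C–H: 3 × 408 = 1224
  H–Cl: 1 × 446 = 446
  Σ(formed) = 1992 kJ
ΔH = Σ(broken) − Σ(formed) = 1883 − 1992 = −109 kJ

ΔH ≈ −109 kJ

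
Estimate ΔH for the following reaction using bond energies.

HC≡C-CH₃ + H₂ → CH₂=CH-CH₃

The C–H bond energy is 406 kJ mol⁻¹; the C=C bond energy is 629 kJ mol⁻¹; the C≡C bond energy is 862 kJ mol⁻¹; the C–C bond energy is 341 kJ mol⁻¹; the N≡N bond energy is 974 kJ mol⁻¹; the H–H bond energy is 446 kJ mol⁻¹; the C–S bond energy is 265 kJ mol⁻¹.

ΔH ≈ −133 kJ

Bonds broken (reactants):
  C≡C: 1 × 862 = 862
  C–C: 1 × 341 = 341
  C–H: 4 × 406 = 1624
  H–H: 1 × 446 = 446
  Σ(broken) = 3273 kJ
Bonds formed (products):
  C–C: 1 × 341 = 341
  C–H: 6 × 406 = 2436
  C=C: 1 × 629 = 629
  Σ(formed) = 3406 kJ
ΔH = Σ(broken) − Σ(formed) = 3273 − 3406 = −133 kJ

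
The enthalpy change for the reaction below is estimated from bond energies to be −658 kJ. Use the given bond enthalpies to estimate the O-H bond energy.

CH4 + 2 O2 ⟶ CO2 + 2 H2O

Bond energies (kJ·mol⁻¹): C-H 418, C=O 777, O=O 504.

Let D be the O-H bond energy.
Σ(broken) = 4×418 + 2×504 = 2680
Σ(formed) = 2×777 + 4×D = 1554 + 4D
ΔH = Σ(broken) − Σ(formed) = (2680) − (1554 + 4D) = +1126 − 4D
Setting this equal to −658 kJ gives 4D = 1784, so D = 446 kJ/mol.

D(O-H) ≈ 446 kJ/mol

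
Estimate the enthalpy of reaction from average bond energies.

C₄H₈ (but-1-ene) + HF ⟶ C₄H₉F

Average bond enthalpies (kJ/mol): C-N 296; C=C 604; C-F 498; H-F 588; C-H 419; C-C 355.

Bonds broken (reactants):
  C-C: 2 × 355 = 710
  C-H: 8 × 419 = 3352
  C=C: 1 × 604 = 604
  H-F: 1 × 588 = 588
  Σ(broken) = 5254 kJ
Bonds formed (products):
  C-C: 3 × 355 = 1065
  C-F: 1 × 498 = 498
  C-H: 9 × 419 = 3771
  Σ(formed) = 5334 kJ
ΔH = Σ(broken) − Σ(formed) = 5254 − 5334 = −80 kJ

ΔH ≈ −80 kJ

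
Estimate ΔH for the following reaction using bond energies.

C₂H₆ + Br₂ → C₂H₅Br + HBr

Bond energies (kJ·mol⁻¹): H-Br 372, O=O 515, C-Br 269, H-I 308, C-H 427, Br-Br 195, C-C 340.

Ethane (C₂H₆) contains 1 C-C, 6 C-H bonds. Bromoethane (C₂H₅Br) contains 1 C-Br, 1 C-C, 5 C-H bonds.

Bonds broken (reactants):
  Br-Br: 1 × 195 = 195
  C-C: 1 × 340 = 340
  C-H: 6 × 427 = 2562
  Σ(broken) = 3097 kJ
Bonds formed (products):
  C-Br: 1 × 269 = 269
  C-C: 1 × 340 = 340
  C-H: 5 × 427 = 2135
  H-Br: 1 × 372 = 372
  Σ(formed) = 3116 kJ
ΔH = Σ(broken) − Σ(formed) = 3097 − 3116 = −19 kJ

ΔH ≈ −19 kJ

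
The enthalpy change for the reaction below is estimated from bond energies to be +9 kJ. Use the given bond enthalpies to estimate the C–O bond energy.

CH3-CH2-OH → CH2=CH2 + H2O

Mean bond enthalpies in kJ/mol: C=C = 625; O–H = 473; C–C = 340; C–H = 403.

Let D be the C–O bond energy.
Σ(broken) = 1×340 + 5×403 + 1×D + 1×473 = 2828 + D
Σ(formed) = 4×403 + 1×625 + 2×473 = 3183
ΔH = Σ(broken) − Σ(formed) = (2828 + D) − (3183) = −355 + D
Setting this equal to +9 kJ gives D = 364 kJ/mol.

D(C–O) ≈ 364 kJ/mol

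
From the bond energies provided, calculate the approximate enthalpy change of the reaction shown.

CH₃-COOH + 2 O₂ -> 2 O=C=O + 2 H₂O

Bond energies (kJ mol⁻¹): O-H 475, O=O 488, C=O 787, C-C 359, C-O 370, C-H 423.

Bonds broken (reactants):
  C-C: 1 × 359 = 359
  C-H: 3 × 423 = 1269
  C-O: 1 × 370 = 370
  C=O: 1 × 787 = 787
  O-H: 1 × 475 = 475
  O=O: 2 × 488 = 976
  Σ(broken) = 4236 kJ
Bonds formed (products):
  C=O: 4 × 787 = 3148
  O-H: 4 × 475 = 1900
  Σ(formed) = 5048 kJ
ΔH = Σ(broken) − Σ(formed) = 4236 − 5048 = −812 kJ

ΔH ≈ −812 kJ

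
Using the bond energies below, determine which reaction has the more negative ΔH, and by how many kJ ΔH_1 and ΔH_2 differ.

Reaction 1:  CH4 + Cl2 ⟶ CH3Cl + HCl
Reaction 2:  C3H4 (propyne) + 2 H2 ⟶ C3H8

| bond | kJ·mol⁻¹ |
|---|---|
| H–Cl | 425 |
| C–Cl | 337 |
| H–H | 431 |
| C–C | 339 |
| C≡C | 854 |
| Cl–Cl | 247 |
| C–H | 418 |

Reaction 1:
  Bonds broken (reactants):
    C–H: 4 × 418 = 1672
    Cl–Cl: 1 × 247 = 247
    Σ(broken) = 1919 kJ
  Bonds formed (products):
    C–Cl: 1 × 337 = 337
    C–H: 3 × 418 = 1254
    H–Cl: 1 × 425 = 425
    Σ(formed) = 2016 kJ
  ΔH_1 = 1919 − 2016 = −97 kJ
Reaction 2:
  Bonds broken (reactants):
    C≡C: 1 × 854 = 854
    C–C: 1 × 339 = 339
    C–H: 4 × 418 = 1672
    H–H: 2 × 431 = 862
    Σ(broken) = 3727 kJ
  Bonds formed (products):
    C–C: 2 × 339 = 678
    C–H: 8 × 418 = 3344
    Σ(formed) = 4022 kJ
  ΔH_2 = 3727 − 4022 = −295 kJ
ΔH_1 − ΔH_2 = +198 kJ, so reaction 2 has the more negative ΔH; |ΔH_1 − ΔH_2| = 198 kJ.

Reaction 2, by 198 kJ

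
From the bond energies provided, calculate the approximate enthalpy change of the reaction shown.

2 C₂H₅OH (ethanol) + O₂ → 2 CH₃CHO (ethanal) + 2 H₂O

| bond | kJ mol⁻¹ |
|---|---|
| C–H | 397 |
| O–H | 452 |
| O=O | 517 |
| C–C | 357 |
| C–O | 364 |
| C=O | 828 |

Bonds broken (reactants):
  C–C: 2 × 357 = 714
  C–H: 10 × 397 = 3970
  C–O: 2 × 364 = 728
  O–H: 2 × 452 = 904
  O=O: 1 × 517 = 517
  Σ(broken) = 6833 kJ
Bonds formed (products):
  C–C: 2 × 357 = 714
  C–H: 8 × 397 = 3176
  C=O: 2 × 828 = 1656
  O–H: 4 × 452 = 1808
  Σ(formed) = 7354 kJ
ΔH = Σ(broken) − Σ(formed) = 6833 − 7354 = −521 kJ

ΔH ≈ −521 kJ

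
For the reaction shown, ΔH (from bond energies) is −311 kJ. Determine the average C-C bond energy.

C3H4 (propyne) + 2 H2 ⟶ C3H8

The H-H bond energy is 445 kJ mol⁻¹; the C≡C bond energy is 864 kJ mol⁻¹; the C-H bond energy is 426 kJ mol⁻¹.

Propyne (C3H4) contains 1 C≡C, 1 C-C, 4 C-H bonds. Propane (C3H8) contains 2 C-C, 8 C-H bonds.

Let D be the C-C bond energy.
Σ(broken) = 1×864 + 1×D + 4×426 + 2×445 = 3458 + D
Σ(formed) = 2×D + 8×426 = 3408 + 2D
ΔH = Σ(broken) − Σ(formed) = (3458 + D) − (3408 + 2D) = +50 − D
Setting this equal to −311 kJ gives D = 361 kJ/mol.

D(C-C) ≈ 361 kJ/mol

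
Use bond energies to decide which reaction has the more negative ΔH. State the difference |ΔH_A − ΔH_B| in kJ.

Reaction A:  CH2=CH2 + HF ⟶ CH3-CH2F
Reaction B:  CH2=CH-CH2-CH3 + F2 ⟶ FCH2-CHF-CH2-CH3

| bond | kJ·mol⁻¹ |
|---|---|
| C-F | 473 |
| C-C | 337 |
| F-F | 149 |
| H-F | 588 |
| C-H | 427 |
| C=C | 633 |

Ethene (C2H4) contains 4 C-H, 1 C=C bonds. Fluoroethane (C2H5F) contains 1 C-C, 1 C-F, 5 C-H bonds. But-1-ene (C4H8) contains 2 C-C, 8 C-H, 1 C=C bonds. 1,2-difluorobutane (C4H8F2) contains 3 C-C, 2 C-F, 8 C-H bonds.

Reaction A:
  Bonds broken (reactants):
    C-H: 4 × 427 = 1708
    C=C: 1 × 633 = 633
    H-F: 1 × 588 = 588
    Σ(broken) = 2929 kJ
  Bonds formed (products):
    C-C: 1 × 337 = 337
    C-F: 1 × 473 = 473
    C-H: 5 × 427 = 2135
    Σ(formed) = 2945 kJ
  ΔH_A = 2929 − 2945 = −16 kJ
Reaction B:
  Bonds broken (reactants):
    C-C: 2 × 337 = 674
    C-H: 8 × 427 = 3416
    C=C: 1 × 633 = 633
    F-F: 1 × 149 = 149
    Σ(broken) = 4872 kJ
  Bonds formed (products):
    C-C: 3 × 337 = 1011
    C-F: 2 × 473 = 946
    C-H: 8 × 427 = 3416
    Σ(formed) = 5373 kJ
  ΔH_B = 4872 − 5373 = −501 kJ
ΔH_A − ΔH_B = +485 kJ, so reaction B has the more negative ΔH; |ΔH_A − ΔH_B| = 485 kJ.

Reaction B, by 485 kJ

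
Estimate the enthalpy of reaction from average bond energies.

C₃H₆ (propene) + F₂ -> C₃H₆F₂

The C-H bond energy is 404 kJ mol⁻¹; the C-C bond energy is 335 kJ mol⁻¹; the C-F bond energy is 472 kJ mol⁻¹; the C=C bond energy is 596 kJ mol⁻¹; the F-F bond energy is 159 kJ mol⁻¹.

ΔH ≈ −524 kJ

Bonds broken (reactants):
  C-C: 1 × 335 = 335
  C-H: 6 × 404 = 2424
  C=C: 1 × 596 = 596
  F-F: 1 × 159 = 159
  Σ(broken) = 3514 kJ
Bonds formed (products):
  C-C: 2 × 335 = 670
  C-F: 2 × 472 = 944
  C-H: 6 × 404 = 2424
  Σ(formed) = 4038 kJ
ΔH = Σ(broken) − Σ(formed) = 3514 − 4038 = −524 kJ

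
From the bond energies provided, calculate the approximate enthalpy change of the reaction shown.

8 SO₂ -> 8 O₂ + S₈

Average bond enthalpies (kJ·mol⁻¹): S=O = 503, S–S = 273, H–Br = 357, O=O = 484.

Bonds broken (reactants):
  S=O: 16 × 503 = 8048
  Σ(broken) = 8048 kJ
Bonds formed (products):
  O=O: 8 × 484 = 3872
  S–S: 8 × 273 = 2184
  Σ(formed) = 6056 kJ
ΔH = Σ(broken) − Σ(formed) = 8048 − 6056 = +1992 kJ

ΔH ≈ +1992 kJ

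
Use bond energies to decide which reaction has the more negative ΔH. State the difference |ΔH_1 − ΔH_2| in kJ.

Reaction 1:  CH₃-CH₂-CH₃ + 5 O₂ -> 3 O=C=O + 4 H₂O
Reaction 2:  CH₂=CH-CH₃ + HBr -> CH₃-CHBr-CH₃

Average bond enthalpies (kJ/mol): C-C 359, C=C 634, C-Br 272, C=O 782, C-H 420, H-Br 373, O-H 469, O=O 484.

Reaction 1:
  Bonds broken (reactants):
    C-C: 2 × 359 = 718
    C-H: 8 × 420 = 3360
    O=O: 5 × 484 = 2420
    Σ(broken) = 6498 kJ
  Bonds formed (products):
    C=O: 6 × 782 = 4692
    O-H: 8 × 469 = 3752
    Σ(formed) = 8444 kJ
  ΔH_1 = 6498 − 8444 = −1946 kJ
Reaction 2:
  Bonds broken (reactants):
    C-C: 1 × 359 = 359
    C-H: 6 × 420 = 2520
    C=C: 1 × 634 = 634
    H-Br: 1 × 373 = 373
    Σ(broken) = 3886 kJ
  Bonds formed (products):
    C-Br: 1 × 272 = 272
    C-C: 2 × 359 = 718
    C-H: 7 × 420 = 2940
    Σ(formed) = 3930 kJ
  ΔH_2 = 3886 − 3930 = −44 kJ
ΔH_1 − ΔH_2 = −1902 kJ, so reaction 1 has the more negative ΔH; |ΔH_1 − ΔH_2| = 1902 kJ.

Reaction 1, by 1902 kJ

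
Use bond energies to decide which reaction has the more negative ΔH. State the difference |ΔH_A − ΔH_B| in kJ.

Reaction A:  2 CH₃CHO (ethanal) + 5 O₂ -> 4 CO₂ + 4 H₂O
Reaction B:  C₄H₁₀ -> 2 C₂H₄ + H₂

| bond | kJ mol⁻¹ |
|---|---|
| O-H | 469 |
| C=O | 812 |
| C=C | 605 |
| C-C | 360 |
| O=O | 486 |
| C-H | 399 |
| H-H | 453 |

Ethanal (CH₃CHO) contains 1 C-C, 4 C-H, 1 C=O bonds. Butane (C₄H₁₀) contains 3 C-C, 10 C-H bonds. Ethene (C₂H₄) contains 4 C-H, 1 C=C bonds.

Reaction A:
  Bonds broken (reactants):
    C-C: 2 × 360 = 720
    C-H: 8 × 399 = 3192
    C=O: 2 × 812 = 1624
    O=O: 5 × 486 = 2430
    Σ(broken) = 7966 kJ
  Bonds formed (products):
    C=O: 8 × 812 = 6496
    O-H: 8 × 469 = 3752
    Σ(formed) = 10248 kJ
  ΔH_A = 7966 − 10248 = −2282 kJ
Reaction B:
  Bonds broken (reactants):
    C-C: 3 × 360 = 1080
    C-H: 10 × 399 = 3990
    Σ(broken) = 5070 kJ
  Bonds formed (products):
    C-H: 8 × 399 = 3192
    C=C: 2 × 605 = 1210
    H-H: 1 × 453 = 453
    Σ(formed) = 4855 kJ
  ΔH_B = 5070 − 4855 = +215 kJ
ΔH_A − ΔH_B = −2497 kJ, so reaction A has the more negative ΔH; |ΔH_A − ΔH_B| = 2497 kJ.

Reaction A, by 2497 kJ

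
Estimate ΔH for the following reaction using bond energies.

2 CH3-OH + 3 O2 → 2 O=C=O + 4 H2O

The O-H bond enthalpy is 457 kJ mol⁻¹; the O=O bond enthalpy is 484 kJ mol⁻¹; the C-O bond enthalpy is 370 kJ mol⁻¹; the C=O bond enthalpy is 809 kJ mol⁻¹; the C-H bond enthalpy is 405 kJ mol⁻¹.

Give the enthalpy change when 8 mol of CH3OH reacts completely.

ΔH = −5424 kJ

Bonds broken (reactants):
  C-H: 6 × 405 = 2430
  C-O: 2 × 370 = 740
  O-H: 2 × 457 = 914
  O=O: 3 × 484 = 1452
  Σ(broken) = 5536 kJ
Bonds formed (products):
  C=O: 4 × 809 = 3236
  O-H: 8 × 457 = 3656
  Σ(formed) = 6892 kJ
ΔH = Σ(broken) − Σ(formed) = 5536 − 6892 = −1356 kJ
For 4× the reaction as written: 4 × (−1356) = −5424 kJ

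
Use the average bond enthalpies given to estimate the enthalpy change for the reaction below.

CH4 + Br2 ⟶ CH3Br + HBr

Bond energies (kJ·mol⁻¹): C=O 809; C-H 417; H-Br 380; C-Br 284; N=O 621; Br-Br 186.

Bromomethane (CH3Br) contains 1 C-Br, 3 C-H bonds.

Bonds broken (reactants):
  Br-Br: 1 × 186 = 186
  C-H: 4 × 417 = 1668
  Σ(broken) = 1854 kJ
Bonds formed (products):
  C-Br: 1 × 284 = 284
  C-H: 3 × 417 = 1251
  H-Br: 1 × 380 = 380
  Σ(formed) = 1915 kJ
ΔH = Σ(broken) − Σ(formed) = 1854 − 1915 = −61 kJ

ΔH ≈ −61 kJ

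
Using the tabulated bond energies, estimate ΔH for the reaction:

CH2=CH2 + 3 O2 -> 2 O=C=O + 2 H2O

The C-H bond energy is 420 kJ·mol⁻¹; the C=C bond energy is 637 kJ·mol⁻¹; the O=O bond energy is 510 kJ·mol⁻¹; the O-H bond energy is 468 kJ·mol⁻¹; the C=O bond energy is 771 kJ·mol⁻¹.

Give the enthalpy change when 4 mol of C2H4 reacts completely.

ΔH = −4436 kJ

Bonds broken (reactants):
  C-H: 4 × 420 = 1680
  C=C: 1 × 637 = 637
  O=O: 3 × 510 = 1530
  Σ(broken) = 3847 kJ
Bonds formed (products):
  C=O: 4 × 771 = 3084
  O-H: 4 × 468 = 1872
  Σ(formed) = 4956 kJ
ΔH = Σ(broken) − Σ(formed) = 3847 − 4956 = −1109 kJ
For 4× the reaction as written: 4 × (−1109) = −4436 kJ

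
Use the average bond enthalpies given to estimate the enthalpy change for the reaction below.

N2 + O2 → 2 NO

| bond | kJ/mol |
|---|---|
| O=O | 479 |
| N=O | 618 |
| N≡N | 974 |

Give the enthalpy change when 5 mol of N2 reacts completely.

Bonds broken (reactants):
  N≡N: 1 × 974 = 974
  O=O: 1 × 479 = 479
  Σ(broken) = 1453 kJ
Bonds formed (products):
  N=O: 2 × 618 = 1236
  Σ(formed) = 1236 kJ
ΔH = Σ(broken) − Σ(formed) = 1453 − 1236 = +217 kJ
For 5× the reaction as written: 5 × (+217) = +1085 kJ

ΔH = +1085 kJ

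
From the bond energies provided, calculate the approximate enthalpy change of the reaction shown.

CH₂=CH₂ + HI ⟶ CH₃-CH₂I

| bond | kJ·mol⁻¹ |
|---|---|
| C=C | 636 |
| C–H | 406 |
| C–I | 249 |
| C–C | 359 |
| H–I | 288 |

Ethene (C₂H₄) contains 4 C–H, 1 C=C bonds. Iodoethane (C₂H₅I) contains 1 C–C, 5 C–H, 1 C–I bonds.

Bonds broken (reactants):
  C–H: 4 × 406 = 1624
  C=C: 1 × 636 = 636
  H–I: 1 × 288 = 288
  Σ(broken) = 2548 kJ
Bonds formed (products):
  C–C: 1 × 359 = 359
  C–H: 5 × 406 = 2030
  C–I: 1 × 249 = 249
  Σ(formed) = 2638 kJ
ΔH = Σ(broken) − Σ(formed) = 2548 − 2638 = −90 kJ

ΔH ≈ −90 kJ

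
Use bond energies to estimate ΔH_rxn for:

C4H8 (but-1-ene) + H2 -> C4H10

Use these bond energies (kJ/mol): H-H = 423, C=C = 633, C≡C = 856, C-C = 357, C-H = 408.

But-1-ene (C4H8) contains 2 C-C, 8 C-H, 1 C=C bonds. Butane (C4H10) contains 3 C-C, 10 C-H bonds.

ΔH ≈ −117 kJ

Bonds broken (reactants):
  C-C: 2 × 357 = 714
  C-H: 8 × 408 = 3264
  C=C: 1 × 633 = 633
  H-H: 1 × 423 = 423
  Σ(broken) = 5034 kJ
Bonds formed (products):
  C-C: 3 × 357 = 1071
  C-H: 10 × 408 = 4080
  Σ(formed) = 5151 kJ
ΔH = Σ(broken) − Σ(formed) = 5034 − 5151 = −117 kJ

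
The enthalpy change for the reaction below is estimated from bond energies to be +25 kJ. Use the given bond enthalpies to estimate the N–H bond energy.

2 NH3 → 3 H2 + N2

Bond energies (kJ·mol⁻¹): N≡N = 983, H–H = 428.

Let D be the N–H bond energy.
Σ(broken) = 6×D = 6D
Σ(formed) = 3×428 + 1×983 = 2267
ΔH = Σ(broken) − Σ(formed) = (6D) − (2267) = −2267 + 6D
Setting this equal to +25 kJ gives 6D = 2292, so D = 382 kJ/mol.

D(N–H) ≈ 382 kJ/mol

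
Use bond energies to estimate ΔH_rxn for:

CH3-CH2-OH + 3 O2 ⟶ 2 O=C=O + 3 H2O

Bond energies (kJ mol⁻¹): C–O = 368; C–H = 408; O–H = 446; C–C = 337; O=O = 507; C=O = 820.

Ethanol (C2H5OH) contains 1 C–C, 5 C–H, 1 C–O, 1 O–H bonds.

ΔH ≈ −1244 kJ

Bonds broken (reactants):
  C–C: 1 × 337 = 337
  C–H: 5 × 408 = 2040
  C–O: 1 × 368 = 368
  O–H: 1 × 446 = 446
  O=O: 3 × 507 = 1521
  Σ(broken) = 4712 kJ
Bonds formed (products):
  C=O: 4 × 820 = 3280
  O–H: 6 × 446 = 2676
  Σ(formed) = 5956 kJ
ΔH = Σ(broken) − Σ(formed) = 4712 − 5956 = −1244 kJ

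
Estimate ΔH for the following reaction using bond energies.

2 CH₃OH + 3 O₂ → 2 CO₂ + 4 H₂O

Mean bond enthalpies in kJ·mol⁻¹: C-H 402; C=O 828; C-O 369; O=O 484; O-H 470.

ΔH ≈ −1530 kJ

Bonds broken (reactants):
  C-H: 6 × 402 = 2412
  C-O: 2 × 369 = 738
  O-H: 2 × 470 = 940
  O=O: 3 × 484 = 1452
  Σ(broken) = 5542 kJ
Bonds formed (products):
  C=O: 4 × 828 = 3312
  O-H: 8 × 470 = 3760
  Σ(formed) = 7072 kJ
ΔH = Σ(broken) − Σ(formed) = 5542 − 7072 = −1530 kJ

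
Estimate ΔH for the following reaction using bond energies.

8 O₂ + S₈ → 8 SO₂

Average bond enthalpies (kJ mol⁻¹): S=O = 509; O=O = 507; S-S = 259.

ΔH ≈ −2016 kJ

Bonds broken (reactants):
  O=O: 8 × 507 = 4056
  S-S: 8 × 259 = 2072
  Σ(broken) = 6128 kJ
Bonds formed (products):
  S=O: 16 × 509 = 8144
  Σ(formed) = 8144 kJ
ΔH = Σ(broken) − Σ(formed) = 6128 − 8144 = −2016 kJ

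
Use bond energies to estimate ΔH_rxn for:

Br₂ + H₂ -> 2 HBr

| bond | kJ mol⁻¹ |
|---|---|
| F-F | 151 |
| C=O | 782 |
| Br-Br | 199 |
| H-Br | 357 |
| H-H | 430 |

Bonds broken (reactants):
  Br-Br: 1 × 199 = 199
  H-H: 1 × 430 = 430
  Σ(broken) = 629 kJ
Bonds formed (products):
  H-Br: 2 × 357 = 714
  Σ(formed) = 714 kJ
ΔH = Σ(broken) − Σ(formed) = 629 − 714 = −85 kJ

ΔH ≈ −85 kJ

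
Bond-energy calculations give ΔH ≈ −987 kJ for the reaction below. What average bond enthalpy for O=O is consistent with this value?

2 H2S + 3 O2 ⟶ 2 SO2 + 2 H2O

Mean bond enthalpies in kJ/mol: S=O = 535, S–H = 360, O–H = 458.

Let D be the O=O bond energy.
Σ(broken) = 3×D + 4×360 = 1440 + 3D
Σ(formed) = 4×458 + 4×535 = 3972
ΔH = Σ(broken) − Σ(formed) = (1440 + 3D) − (3972) = −2532 + 3D
Setting this equal to −987 kJ gives 3D = 1545, so D = 515 kJ/mol.

D(O=O) ≈ 515 kJ/mol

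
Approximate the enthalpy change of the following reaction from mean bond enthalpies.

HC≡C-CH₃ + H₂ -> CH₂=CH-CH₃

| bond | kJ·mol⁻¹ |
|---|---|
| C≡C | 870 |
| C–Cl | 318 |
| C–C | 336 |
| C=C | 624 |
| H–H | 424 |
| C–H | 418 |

Bonds broken (reactants):
  C≡C: 1 × 870 = 870
  C–C: 1 × 336 = 336
  C–H: 4 × 418 = 1672
  H–H: 1 × 424 = 424
  Σ(broken) = 3302 kJ
Bonds formed (products):
  C–C: 1 × 336 = 336
  C–H: 6 × 418 = 2508
  C=C: 1 × 624 = 624
  Σ(formed) = 3468 kJ
ΔH = Σ(broken) − Σ(formed) = 3302 − 3468 = −166 kJ

ΔH ≈ −166 kJ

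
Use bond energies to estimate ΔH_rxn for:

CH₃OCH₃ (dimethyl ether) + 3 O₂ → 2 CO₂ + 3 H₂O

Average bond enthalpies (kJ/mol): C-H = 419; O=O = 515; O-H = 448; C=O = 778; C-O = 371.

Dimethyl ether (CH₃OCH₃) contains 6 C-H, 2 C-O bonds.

Bonds broken (reactants):
  C-H: 6 × 419 = 2514
  C-O: 2 × 371 = 742
  O=O: 3 × 515 = 1545
  Σ(broken) = 4801 kJ
Bonds formed (products):
  C=O: 4 × 778 = 3112
  O-H: 6 × 448 = 2688
  Σ(formed) = 5800 kJ
ΔH = Σ(broken) − Σ(formed) = 4801 − 5800 = −999 kJ

ΔH ≈ −999 kJ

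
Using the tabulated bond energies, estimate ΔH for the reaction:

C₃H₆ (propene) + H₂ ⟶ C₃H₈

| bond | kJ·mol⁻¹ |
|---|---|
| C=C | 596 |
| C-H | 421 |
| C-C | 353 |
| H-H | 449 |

ΔH ≈ −150 kJ

Bonds broken (reactants):
  C-C: 1 × 353 = 353
  C-H: 6 × 421 = 2526
  C=C: 1 × 596 = 596
  H-H: 1 × 449 = 449
  Σ(broken) = 3924 kJ
Bonds formed (products):
  C-C: 2 × 353 = 706
  C-H: 8 × 421 = 3368
  Σ(formed) = 4074 kJ
ΔH = Σ(broken) − Σ(formed) = 3924 − 4074 = −150 kJ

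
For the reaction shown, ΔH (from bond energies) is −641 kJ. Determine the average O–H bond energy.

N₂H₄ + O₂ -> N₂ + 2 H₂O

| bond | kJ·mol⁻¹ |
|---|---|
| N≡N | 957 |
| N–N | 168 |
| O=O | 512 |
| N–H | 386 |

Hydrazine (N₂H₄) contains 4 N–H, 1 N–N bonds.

D(O–H) ≈ 477 kJ/mol

Let D be the O–H bond energy.
Σ(broken) = 4×386 + 1×168 + 1×512 = 2224
Σ(formed) = 1×957 + 4×D = 957 + 4D
ΔH = Σ(broken) − Σ(formed) = (2224) − (957 + 4D) = +1267 − 4D
Setting this equal to −641 kJ gives 4D = 1908, so D = 477 kJ/mol.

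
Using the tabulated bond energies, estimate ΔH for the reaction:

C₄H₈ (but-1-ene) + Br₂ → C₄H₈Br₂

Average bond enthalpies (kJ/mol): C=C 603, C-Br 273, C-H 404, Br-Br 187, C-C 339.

Bonds broken (reactants):
  Br-Br: 1 × 187 = 187
  C-C: 2 × 339 = 678
  C-H: 8 × 404 = 3232
  C=C: 1 × 603 = 603
  Σ(broken) = 4700 kJ
Bonds formed (products):
  C-Br: 2 × 273 = 546
  C-C: 3 × 339 = 1017
  C-H: 8 × 404 = 3232
  Σ(formed) = 4795 kJ
ΔH = Σ(broken) − Σ(formed) = 4700 − 4795 = −95 kJ

ΔH ≈ −95 kJ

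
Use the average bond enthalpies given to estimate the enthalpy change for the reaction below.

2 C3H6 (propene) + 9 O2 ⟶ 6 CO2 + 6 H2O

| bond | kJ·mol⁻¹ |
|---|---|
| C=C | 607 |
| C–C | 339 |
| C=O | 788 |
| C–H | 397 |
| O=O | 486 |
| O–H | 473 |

Bonds broken (reactants):
  C–C: 2 × 339 = 678
  C–H: 12 × 397 = 4764
  C=C: 2 × 607 = 1214
  O=O: 9 × 486 = 4374
  Σ(broken) = 11030 kJ
Bonds formed (products):
  C=O: 12 × 788 = 9456
  O–H: 12 × 473 = 5676
  Σ(formed) = 15132 kJ
ΔH = Σ(broken) − Σ(formed) = 11030 − 15132 = −4102 kJ

ΔH ≈ −4102 kJ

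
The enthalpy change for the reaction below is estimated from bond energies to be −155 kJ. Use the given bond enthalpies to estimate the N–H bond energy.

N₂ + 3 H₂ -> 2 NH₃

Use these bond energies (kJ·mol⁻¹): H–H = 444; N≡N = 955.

Let D be the N–H bond energy.
Σ(broken) = 3×444 + 1×955 = 2287
Σ(formed) = 6×D = 6D
ΔH = Σ(broken) − Σ(formed) = (2287) − (6D) = +2287 − 6D
Setting this equal to −155 kJ gives 6D = 2442, so D = 407 kJ/mol.

D(N–H) ≈ 407 kJ/mol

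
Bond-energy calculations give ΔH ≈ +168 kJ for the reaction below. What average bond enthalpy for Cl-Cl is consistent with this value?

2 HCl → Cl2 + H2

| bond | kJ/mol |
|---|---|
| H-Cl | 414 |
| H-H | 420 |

D(Cl-Cl) ≈ 240 kJ/mol

Let D be the Cl-Cl bond energy.
Σ(broken) = 2×414 = 828
Σ(formed) = 1×D + 1×420 = 420 + D
ΔH = Σ(broken) − Σ(formed) = (828) − (420 + D) = +408 − D
Setting this equal to +168 kJ gives D = 240 kJ/mol.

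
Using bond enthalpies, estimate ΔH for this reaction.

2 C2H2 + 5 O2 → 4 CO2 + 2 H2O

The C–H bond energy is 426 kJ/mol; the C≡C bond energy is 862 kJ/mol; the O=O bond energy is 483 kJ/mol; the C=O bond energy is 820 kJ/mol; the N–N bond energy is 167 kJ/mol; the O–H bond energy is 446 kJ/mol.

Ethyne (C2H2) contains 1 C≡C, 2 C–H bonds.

ΔH ≈ −2501 kJ

Bonds broken (reactants):
  C≡C: 2 × 862 = 1724
  C–H: 4 × 426 = 1704
  O=O: 5 × 483 = 2415
  Σ(broken) = 5843 kJ
Bonds formed (products):
  C=O: 8 × 820 = 6560
  O–H: 4 × 446 = 1784
  Σ(formed) = 8344 kJ
ΔH = Σ(broken) − Σ(formed) = 5843 − 8344 = −2501 kJ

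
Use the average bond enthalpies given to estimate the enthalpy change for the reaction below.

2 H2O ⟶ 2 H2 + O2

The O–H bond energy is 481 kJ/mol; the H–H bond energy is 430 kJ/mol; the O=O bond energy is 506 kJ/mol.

Bonds broken (reactants):
  O–H: 4 × 481 = 1924
  Σ(broken) = 1924 kJ
Bonds formed (products):
  H–H: 2 × 430 = 860
  O=O: 1 × 506 = 506
  Σ(formed) = 1366 kJ
ΔH = Σ(broken) − Σ(formed) = 1924 − 1366 = +558 kJ

ΔH ≈ +558 kJ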